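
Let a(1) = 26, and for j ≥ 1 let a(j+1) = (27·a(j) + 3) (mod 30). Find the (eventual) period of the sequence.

Listing terms: a(1) = 26, a(2) = 15, a(3) = 18, a(4) = 9, a(5) = 6, a(6) = 15.
Since a(6) = a(2) = 15, the sequence is eventually periodic: after a pre-period of length 1 it cycles with period 4.

4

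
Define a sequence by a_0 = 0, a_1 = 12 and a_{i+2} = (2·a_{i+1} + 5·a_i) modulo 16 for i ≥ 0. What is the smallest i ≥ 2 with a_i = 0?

4

a_0 = 0; a_1 = 12; a_2 = 8; a_3 = 12; a_4 = 0; a_5 = 12.
Since (a_4, a_5) = (a_0, a_1) = (0, 12) (two consecutive terms determine the rest), the sequence is periodic with period 4.
The value 0 next appears (with i ≥ 2) at a_4.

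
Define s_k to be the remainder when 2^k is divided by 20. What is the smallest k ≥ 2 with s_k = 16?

We have s_1 = 2, s_2 = 4, s_3 = 8, s_4 = 16, s_5 = 12, s_6 = 4.
Since s_6 = s_2 = 4, the sequence is eventually periodic: after a pre-period of length 1 it cycles with period 4.
The value 16 first appears (with k ≥ 2) at s_4.

4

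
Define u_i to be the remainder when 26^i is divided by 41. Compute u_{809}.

17

u_0 = 1, u_1 = 26, u_2 = 20, u_3 = 28, u_4 = 31, u_5 = 27, u_6 = 5, u_7 = 7, u_8 = 18, u_9 = 17, u_{10} = 32, u_{11} = 12, u_{12} = 25, u_{13} = 35, u_{14} = 8, u_{15} = 3, u_{16} = 37, u_{17} = 19, u_{18} = 2, u_{19} = 11, u_{20} = 40, u_{21} = 15, u_{22} = 21, u_{23} = 13, u_{24} = 10, u_{25} = 14, u_{26} = 36, u_{27} = 34, u_{28} = 23, u_{29} = 24, u_{30} = 9, u_{31} = 29, u_{32} = 16, u_{33} = 6, u_{34} = 33, u_{35} = 38, u_{36} = 4, u_{37} = 22, u_{38} = 39, u_{39} = 30, u_{40} = 1.
Since u_{40} = u_0 = 1, the sequence is periodic with period 40.
So u_{809} = u_{0 + ((809-0) mod 40)} = u_9 = 17.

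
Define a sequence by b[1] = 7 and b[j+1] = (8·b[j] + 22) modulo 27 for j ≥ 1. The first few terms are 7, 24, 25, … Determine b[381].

We have b[1] = 7; b[2] = 24; b[3] = 25; b[4] = 6; b[5] = 16; b[6] = 15; b[7] = 7.
Since b[7] = b[1] = 7, the sequence is periodic with period 6.
(381 - 1) mod 6 = 2, so b[381] = b[3] = 25.

25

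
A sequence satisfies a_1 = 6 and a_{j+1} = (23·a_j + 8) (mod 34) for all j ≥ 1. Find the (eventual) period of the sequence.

We have a_1 = 6, a_2 = 10, a_3 = 0, a_4 = 8, a_5 = 22, a_6 = 4, a_7 = 32, a_8 = 30, a_9 = 18, a_{10} = 14, a_{11} = 24, a_{12} = 16, a_{13} = 2, a_{14} = 20, a_{15} = 26, a_{16} = 28, a_{17} = 6.
Since a_{17} = a_1 = 6, the sequence is periodic with period 16.

16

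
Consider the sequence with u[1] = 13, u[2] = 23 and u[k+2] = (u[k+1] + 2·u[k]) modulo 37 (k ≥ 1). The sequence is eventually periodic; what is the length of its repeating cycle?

36

u[1] = 13; u[2] = 23; u[3] = 12; u[4] = 21; u[5] = 8; u[6] = 13; u[7] = 29; u[8] = 18; u[9] = 2; u[10] = 1; u[11] = 5; u[12] = 7; u[13] = 17; u[14] = 31; u[15] = 28; u[16] = 16; u[17] = 35; u[18] = 30; u[19] = 26; u[20] = 12; u[21] = 27; u[22] = 14; u[23] = 31; u[24] = 22; u[25] = 10; u[26] = 17; u[27] = 0; u[28] = 34; u[29] = 34; u[30] = 28; u[31] = 22; u[32] = 4; u[33] = 11; u[34] = 19; u[35] = 4; u[36] = 5; u[37] = 13; u[38] = 23.
The sequence repeats with period 36.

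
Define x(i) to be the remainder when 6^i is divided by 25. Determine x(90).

x(0) = 1,  x(1) = 6,  x(2) = 11,  x(3) = 16,  x(4) = 21,  x(5) = 1.
The sequence repeats with period 5.
(90 - 0) mod 5 = 0, so x(90) = x(0) = 1.

1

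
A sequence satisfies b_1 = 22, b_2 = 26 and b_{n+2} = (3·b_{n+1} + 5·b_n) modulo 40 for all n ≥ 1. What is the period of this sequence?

b_1 = 22, b_2 = 26, b_3 = 28, b_4 = 14, b_5 = 22, b_6 = 16, b_7 = 38, b_8 = 34, b_9 = 12, b_{10} = 6, b_{11} = 38, b_{12} = 24, b_{13} = 22, b_{14} = 26.
The sequence repeats with period 12.

12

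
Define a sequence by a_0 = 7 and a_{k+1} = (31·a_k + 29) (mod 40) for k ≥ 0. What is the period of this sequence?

10

We have a_0 = 7, a_1 = 6, a_2 = 15, a_3 = 14, a_4 = 23, a_5 = 22, a_6 = 31, a_7 = 30, a_8 = 39, a_9 = 38, a_{10} = 7.
The sequence repeats with period 10.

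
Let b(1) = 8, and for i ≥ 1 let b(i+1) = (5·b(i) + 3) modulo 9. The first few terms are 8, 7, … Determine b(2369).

b(1) = 8, b(2) = 7, b(3) = 2, b(4) = 4, b(5) = 5, b(6) = 1, b(7) = 8.
Since b(7) = b(1) = 8, the sequence is periodic with period 6.
So b(2369) = b(1 + ((2369-1) mod 6)) = b(5) = 5.

5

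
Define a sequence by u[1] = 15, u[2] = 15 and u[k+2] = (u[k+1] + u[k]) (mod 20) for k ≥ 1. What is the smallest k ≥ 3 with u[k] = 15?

5

We have u[1] = 15, u[2] = 15, u[3] = 10, u[4] = 5, u[5] = 15, u[6] = 0, u[7] = 15, u[8] = 15.
The sequence repeats with period 6.
The value 15 first appears (with k ≥ 3) at u[5].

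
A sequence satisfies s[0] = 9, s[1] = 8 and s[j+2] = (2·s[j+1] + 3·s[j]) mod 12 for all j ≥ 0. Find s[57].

8

We have s[0] = 9; s[1] = 8; s[2] = 7; s[3] = 2; s[4] = 1; s[5] = 8; s[6] = 7.
Since (s[5], s[6]) = (s[1], s[2]) = (8, 7) (two consecutive terms determine the rest), the sequence is eventually periodic: after a pre-period of length 1 it cycles with period 4.
For j ≥ 1, s[j] depends only on (j - 1) mod 4. (57 - 1) mod 4 = 0, so s[57] = s[1] = 8.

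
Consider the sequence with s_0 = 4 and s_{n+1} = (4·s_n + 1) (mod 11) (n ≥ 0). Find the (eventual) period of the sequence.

5

s_0 = 4,  s_1 = 6,  s_2 = 3,  s_3 = 2,  s_4 = 9,  s_5 = 4.
Since s_5 = s_0 = 4, the sequence is periodic with period 5.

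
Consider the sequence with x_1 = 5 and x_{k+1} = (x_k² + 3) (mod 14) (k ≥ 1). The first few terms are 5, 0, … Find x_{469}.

5

x_1 = 5, x_2 = 0, x_3 = 3, x_4 = 12, x_5 = 7, x_6 = 10, x_7 = 5.
The sequence repeats with period 6.
So x_{469} = x_{1 + ((469-1) mod 6)} = x_1 = 5.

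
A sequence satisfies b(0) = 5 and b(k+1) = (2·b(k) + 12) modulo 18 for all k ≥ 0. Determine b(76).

8

b(0) = 5,  b(1) = 4,  b(2) = 2,  b(3) = 16,  b(4) = 8,  b(5) = 10,  b(6) = 14,  b(7) = 4.
Since b(7) = b(1) = 4, the sequence is eventually periodic: after a pre-period of length 1 it cycles with period 6.
For k ≥ 1, b(k) depends only on (k - 1) mod 6. (76 - 1) mod 6 = 3, so b(76) = b(4) = 8.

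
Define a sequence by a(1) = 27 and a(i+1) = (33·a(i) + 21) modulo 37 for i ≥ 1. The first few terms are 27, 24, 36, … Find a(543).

36

a(1) = 27, a(2) = 24, a(3) = 36, a(4) = 25, a(5) = 32, a(6) = 4, a(7) = 5, a(8) = 1, a(9) = 17, a(10) = 27.
Since a(10) = a(1) = 27, the sequence is periodic with period 9.
So a(543) = a(1 + ((543-1) mod 9)) = a(3) = 36.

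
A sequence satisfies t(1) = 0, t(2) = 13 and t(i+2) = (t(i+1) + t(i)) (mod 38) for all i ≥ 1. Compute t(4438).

24

We have t(1) = 0,  t(2) = 13,  t(3) = 13,  t(4) = 26,  t(5) = 1,  t(6) = 27,  t(7) = 28,  t(8) = 17,  t(9) = 7,  t(10) = 24,  t(11) = 31,  t(12) = 17,  t(13) = 10,  t(14) = 27,  t(15) = 37,  t(16) = 26,  t(17) = 25,  t(18) = 13,  t(19) = 0,  t(20) = 13.
Since (t(19), t(20)) = (t(1), t(2)) = (0, 13) (two consecutive terms determine the rest), the sequence is periodic with period 18.
(4438 - 1) mod 18 = 9, so t(4438) = t(10) = 24.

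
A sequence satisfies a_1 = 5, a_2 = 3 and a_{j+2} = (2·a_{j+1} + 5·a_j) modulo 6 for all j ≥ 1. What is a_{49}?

5

Computing terms: a_1 = 5, a_2 = 3, a_3 = 1, a_4 = 5, a_5 = 3.
Since (a_4, a_5) = (a_1, a_2) = (5, 3) (two consecutive terms determine the rest), the sequence is periodic with period 3.
So a_{49} = a_{1 + ((49-1) mod 3)} = a_1 = 5.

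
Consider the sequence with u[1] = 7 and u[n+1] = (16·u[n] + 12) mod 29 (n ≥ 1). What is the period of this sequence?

We have u[1] = 7,  u[2] = 8,  u[3] = 24,  u[4] = 19,  u[5] = 26,  u[6] = 22,  u[7] = 16,  u[8] = 7.
Since u[8] = u[1] = 7, the sequence is periodic with period 7.

7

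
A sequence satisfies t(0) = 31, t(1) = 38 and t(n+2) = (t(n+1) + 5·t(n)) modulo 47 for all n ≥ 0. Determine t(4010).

Computing terms: t(0) = 31; t(1) = 38; t(2) = 5; t(3) = 7; t(4) = 32; t(5) = 20; t(6) = 39; t(7) = 45; t(8) = 5; t(9) = 42; t(10) = 20; t(11) = 42; t(12) = 1; t(13) = 23; t(14) = 28; t(15) = 2; t(16) = 1; t(17) = 11; t(18) = 16; t(19) = 24; t(20) = 10; t(21) = 36; t(22) = 39; t(23) = 31; t(24) = 38.
Since (t(23), t(24)) = (t(0), t(1)) = (31, 38) (two consecutive terms determine the rest), the sequence is periodic with period 23.
So t(4010) = t(0 + ((4010-0) mod 23)) = t(8) = 5.

5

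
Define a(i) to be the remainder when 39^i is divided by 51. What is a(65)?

39

Listing terms: a(0) = 1, a(1) = 39, a(2) = 42, a(3) = 6, a(4) = 30, a(5) = 48, a(6) = 36, a(7) = 27, a(8) = 33, a(9) = 12, a(10) = 9, a(11) = 45, a(12) = 21, a(13) = 3, a(14) = 15, a(15) = 24, a(16) = 18, a(17) = 39.
Since a(17) = a(1) = 39, the sequence is eventually periodic: after a pre-period of length 1 it cycles with period 16.
For i ≥ 1, a(i) depends only on (i - 1) mod 16. (65 - 1) mod 16 = 0, so a(65) = a(1) = 39.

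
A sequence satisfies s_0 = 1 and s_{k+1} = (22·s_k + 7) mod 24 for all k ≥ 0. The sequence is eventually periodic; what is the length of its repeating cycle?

Computing terms: s_0 = 1; s_1 = 5; s_2 = 21; s_3 = 13; s_4 = 5.
Since s_4 = s_1 = 5, the sequence is eventually periodic: after a pre-period of length 1 it cycles with period 3.

3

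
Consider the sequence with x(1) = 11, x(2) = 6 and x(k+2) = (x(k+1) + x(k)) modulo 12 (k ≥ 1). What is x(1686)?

3

x(1) = 11, x(2) = 6, x(3) = 5, x(4) = 11, x(5) = 4, x(6) = 3, x(7) = 7, x(8) = 10, x(9) = 5, x(10) = 3, x(11) = 8, x(12) = 11, x(13) = 7, x(14) = 6, x(15) = 1, x(16) = 7, x(17) = 8, x(18) = 3, x(19) = 11, x(20) = 2, x(21) = 1, x(22) = 3, x(23) = 4, x(24) = 7, x(25) = 11, x(26) = 6.
Since (x(25), x(26)) = (x(1), x(2)) = (11, 6) (two consecutive terms determine the rest), the sequence is periodic with period 24.
So x(1686) = x(1 + ((1686-1) mod 24)) = x(6) = 3.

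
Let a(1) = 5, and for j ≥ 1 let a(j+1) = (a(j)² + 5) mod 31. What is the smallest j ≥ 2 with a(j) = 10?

4

a(1) = 5,  a(2) = 30,  a(3) = 6,  a(4) = 10,  a(5) = 12,  a(6) = 25,  a(7) = 10.
Since a(7) = a(4) = 10, the sequence is eventually periodic: after a pre-period of length 3 it cycles with period 3.
The value 10 first appears (with j ≥ 2) at a(4).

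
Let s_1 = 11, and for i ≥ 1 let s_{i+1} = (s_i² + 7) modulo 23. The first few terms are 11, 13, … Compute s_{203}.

15

We have s_1 = 11; s_2 = 13; s_3 = 15; s_4 = 2; s_5 = 11.
The sequence repeats with period 4.
So s_{203} = s_{1 + ((203-1) mod 4)} = s_3 = 15.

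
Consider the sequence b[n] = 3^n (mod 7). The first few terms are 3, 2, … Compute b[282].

1

Computing terms: b[1] = 3,  b[2] = 2,  b[3] = 6,  b[4] = 4,  b[5] = 5,  b[6] = 1,  b[7] = 3.
Since b[7] = b[1] = 3, the sequence is periodic with period 6.
(282 - 1) mod 6 = 5, so b[282] = b[6] = 1.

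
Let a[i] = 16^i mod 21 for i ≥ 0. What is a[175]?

16

We have a[0] = 1; a[1] = 16; a[2] = 4; a[3] = 1.
The sequence repeats with period 3.
So a[175] = a[0 + ((175-0) mod 3)] = a[1] = 16.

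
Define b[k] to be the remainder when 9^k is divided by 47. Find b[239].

We have b[0] = 1, b[1] = 9, b[2] = 34, b[3] = 24, b[4] = 28, b[5] = 17, b[6] = 12, b[7] = 14, b[8] = 32, b[9] = 6, b[10] = 7, b[11] = 16, b[12] = 3, b[13] = 27, b[14] = 8, b[15] = 25, b[16] = 37, b[17] = 4, b[18] = 36, b[19] = 42, b[20] = 2, b[21] = 18, b[22] = 21, b[23] = 1.
Since b[23] = b[0] = 1, the sequence is periodic with period 23.
So b[239] = b[0 + ((239-0) mod 23)] = b[9] = 6.

6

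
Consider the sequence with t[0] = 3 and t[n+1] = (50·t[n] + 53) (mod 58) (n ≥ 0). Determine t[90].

7

Computing terms: t[0] = 3, t[1] = 29, t[2] = 53, t[3] = 35, t[4] = 5, t[5] = 13, t[6] = 7, t[7] = 55, t[8] = 19, t[9] = 17, t[10] = 33, t[11] = 21, t[12] = 1, t[13] = 45, t[14] = 41, t[15] = 15, t[16] = 49, t[17] = 9, t[18] = 39, t[19] = 31, t[20] = 37, t[21] = 47, t[22] = 25, t[23] = 27, t[24] = 11, t[25] = 23, t[26] = 43, t[27] = 57, t[28] = 3.
Since t[28] = t[0] = 3, the sequence is periodic with period 28.
(90 - 0) mod 28 = 6, so t[90] = t[6] = 7.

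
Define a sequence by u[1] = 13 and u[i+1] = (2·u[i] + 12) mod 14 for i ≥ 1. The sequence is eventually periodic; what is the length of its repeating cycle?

3

Computing terms: u[1] = 13,  u[2] = 10,  u[3] = 4,  u[4] = 6,  u[5] = 10.
Since u[5] = u[2] = 10, the sequence is eventually periodic: after a pre-period of length 1 it cycles with period 3.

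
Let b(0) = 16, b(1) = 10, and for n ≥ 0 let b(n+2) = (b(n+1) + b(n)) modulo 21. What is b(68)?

20

Listing terms: b(0) = 16,  b(1) = 10,  b(2) = 5,  b(3) = 15,  b(4) = 20,  b(5) = 14,  b(6) = 13,  b(7) = 6,  b(8) = 19,  b(9) = 4,  b(10) = 2,  b(11) = 6,  b(12) = 8,  b(13) = 14,  b(14) = 1,  b(15) = 15,  b(16) = 16,  b(17) = 10.
Since (b(16), b(17)) = (b(0), b(1)) = (16, 10) (two consecutive terms determine the rest), the sequence is periodic with period 16.
So b(68) = b(0 + ((68-0) mod 16)) = b(4) = 20.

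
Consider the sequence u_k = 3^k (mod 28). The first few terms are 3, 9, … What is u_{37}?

3

u_1 = 3, u_2 = 9, u_3 = 27, u_4 = 25, u_5 = 19, u_6 = 1, u_7 = 3.
The sequence repeats with period 6.
(37 - 1) mod 6 = 0, so u_{37} = u_1 = 3.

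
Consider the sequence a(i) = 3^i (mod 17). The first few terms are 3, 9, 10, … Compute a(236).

4

a(1) = 3, a(2) = 9, a(3) = 10, a(4) = 13, a(5) = 5, a(6) = 15, a(7) = 11, a(8) = 16, a(9) = 14, a(10) = 8, a(11) = 7, a(12) = 4, a(13) = 12, a(14) = 2, a(15) = 6, a(16) = 1, a(17) = 3.
The sequence repeats with period 16.
(236 - 1) mod 16 = 11, so a(236) = a(12) = 4.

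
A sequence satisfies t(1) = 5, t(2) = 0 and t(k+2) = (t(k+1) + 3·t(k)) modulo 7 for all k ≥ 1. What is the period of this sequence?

Listing terms: t(1) = 5,  t(2) = 0,  t(3) = 1,  t(4) = 1,  t(5) = 4,  t(6) = 0,  t(7) = 5,  t(8) = 5,  t(9) = 6,  t(10) = 0,  t(11) = 4,  t(12) = 4,  t(13) = 2,  t(14) = 0,  t(15) = 6,  t(16) = 6,  t(17) = 3,  t(18) = 0,  t(19) = 2,  t(20) = 2,  t(21) = 1,  t(22) = 0,  t(23) = 3,  t(24) = 3,  t(25) = 5,  t(26) = 0.
The sequence repeats with period 24.

24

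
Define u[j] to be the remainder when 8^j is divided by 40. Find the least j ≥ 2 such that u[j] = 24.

2

Computing terms: u[1] = 8,  u[2] = 24,  u[3] = 32,  u[4] = 16,  u[5] = 8.
The sequence repeats with period 4.
The value 24 first appears (with j ≥ 2) at u[2].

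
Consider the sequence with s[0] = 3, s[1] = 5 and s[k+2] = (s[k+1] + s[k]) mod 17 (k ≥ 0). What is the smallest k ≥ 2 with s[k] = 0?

5

s[0] = 3,  s[1] = 5,  s[2] = 8,  s[3] = 13,  s[4] = 4,  s[5] = 0,  s[6] = 4,  s[7] = 4,  s[8] = 8,  s[9] = 12,  s[10] = 3,  s[11] = 15,  s[12] = 1,  s[13] = 16,  s[14] = 0,  s[15] = 16,  s[16] = 16,  s[17] = 15,  s[18] = 14,  s[19] = 12,  s[20] = 9,  s[21] = 4,  s[22] = 13,  s[23] = 0,  s[24] = 13,  s[25] = 13,  s[26] = 9,  s[27] = 5,  s[28] = 14,  s[29] = 2,  s[30] = 16,  s[31] = 1,  s[32] = 0,  s[33] = 1,  s[34] = 1,  s[35] = 2,  s[36] = 3,  s[37] = 5.
Since (s[36], s[37]) = (s[0], s[1]) = (3, 5) (two consecutive terms determine the rest), the sequence is periodic with period 36.
The value 0 first appears (with k ≥ 2) at s[5].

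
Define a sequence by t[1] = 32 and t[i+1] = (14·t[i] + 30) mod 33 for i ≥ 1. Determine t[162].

Listing terms: t[1] = 32, t[2] = 16, t[3] = 23, t[4] = 22, t[5] = 8, t[6] = 10, t[7] = 5, t[8] = 1, t[9] = 11, t[10] = 19, t[11] = 32.
The sequence repeats with period 10.
(162 - 1) mod 10 = 1, so t[162] = t[2] = 16.

16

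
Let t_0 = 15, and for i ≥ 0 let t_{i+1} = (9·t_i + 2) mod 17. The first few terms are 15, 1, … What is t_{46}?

Computing terms: t_0 = 15; t_1 = 1; t_2 = 11; t_3 = 16; t_4 = 10; t_5 = 7; t_6 = 14; t_7 = 9; t_8 = 15.
Since t_8 = t_0 = 15, the sequence is periodic with period 8.
So t_{46} = t_{0 + ((46-0) mod 8)} = t_6 = 14.

14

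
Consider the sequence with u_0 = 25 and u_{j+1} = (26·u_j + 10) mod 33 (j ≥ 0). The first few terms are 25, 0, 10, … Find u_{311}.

0

Listing terms: u_0 = 25,  u_1 = 0,  u_2 = 10,  u_3 = 6,  u_4 = 1,  u_5 = 3,  u_6 = 22,  u_7 = 21,  u_8 = 28,  u_9 = 12,  u_{10} = 25.
The sequence repeats with period 10.
(311 - 0) mod 10 = 1, so u_{311} = u_1 = 0.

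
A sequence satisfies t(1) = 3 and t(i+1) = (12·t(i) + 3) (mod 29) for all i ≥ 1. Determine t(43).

t(1) = 3, t(2) = 10, t(3) = 7, t(4) = 0, t(5) = 3.
Since t(5) = t(1) = 3, the sequence is periodic with period 4.
(43 - 1) mod 4 = 2, so t(43) = t(3) = 7.

7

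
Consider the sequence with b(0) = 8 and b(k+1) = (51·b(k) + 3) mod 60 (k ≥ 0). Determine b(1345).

3

We have b(0) = 8, b(1) = 51, b(2) = 24, b(3) = 27, b(4) = 0, b(5) = 3, b(6) = 36, b(7) = 39, b(8) = 12, b(9) = 15, b(10) = 48, b(11) = 51.
Since b(11) = b(1) = 51, the sequence is eventually periodic: after a pre-period of length 1 it cycles with period 10.
For k ≥ 1, b(k) depends only on (k - 1) mod 10. (1345 - 1) mod 10 = 4, so b(1345) = b(5) = 3.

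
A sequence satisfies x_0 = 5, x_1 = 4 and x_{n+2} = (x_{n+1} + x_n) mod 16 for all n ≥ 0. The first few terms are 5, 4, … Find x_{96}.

x_0 = 5; x_1 = 4; x_2 = 9; x_3 = 13; x_4 = 6; x_5 = 3; x_6 = 9; x_7 = 12; x_8 = 5; x_9 = 1; x_{10} = 6; x_{11} = 7; x_{12} = 13; x_{13} = 4; x_{14} = 1; x_{15} = 5; x_{16} = 6; x_{17} = 11; x_{18} = 1; x_{19} = 12; x_{20} = 13; x_{21} = 9; x_{22} = 6; x_{23} = 15; x_{24} = 5; x_{25} = 4.
The sequence repeats with period 24.
So x_{96} = x_{0 + ((96-0) mod 24)} = x_0 = 5.

5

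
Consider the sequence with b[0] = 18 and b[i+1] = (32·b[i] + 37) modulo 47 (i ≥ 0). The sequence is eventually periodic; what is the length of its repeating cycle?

23

We have b[0] = 18, b[1] = 2, b[2] = 7, b[3] = 26, b[4] = 23, b[5] = 21, b[6] = 4, b[7] = 24, b[8] = 6, b[9] = 41, b[10] = 33, b[11] = 12, b[12] = 45, b[13] = 20, b[14] = 19, b[15] = 34, b[16] = 44, b[17] = 35, b[18] = 29, b[19] = 25, b[20] = 38, b[21] = 31, b[22] = 42, b[23] = 18.
The sequence repeats with period 23.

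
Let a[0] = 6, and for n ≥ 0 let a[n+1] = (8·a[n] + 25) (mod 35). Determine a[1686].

9

Listing terms: a[0] = 6; a[1] = 3; a[2] = 14; a[3] = 32; a[4] = 1; a[5] = 33; a[6] = 9; a[7] = 27; a[8] = 31; a[9] = 28; a[10] = 4; a[11] = 22; a[12] = 26; a[13] = 23; a[14] = 34; a[15] = 17; a[16] = 21; a[17] = 18; a[18] = 29; a[19] = 12; a[20] = 16; a[21] = 13; a[22] = 24; a[23] = 7; a[24] = 11; a[25] = 8; a[26] = 19; a[27] = 2; a[28] = 6.
Since a[28] = a[0] = 6, the sequence is periodic with period 28.
So a[1686] = a[0 + ((1686-0) mod 28)] = a[6] = 9.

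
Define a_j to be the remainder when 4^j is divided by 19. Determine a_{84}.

a_1 = 4, a_2 = 16, a_3 = 7, a_4 = 9, a_5 = 17, a_6 = 11, a_7 = 6, a_8 = 5, a_9 = 1, a_{10} = 4.
The sequence repeats with period 9.
So a_{84} = a_{1 + ((84-1) mod 9)} = a_3 = 7.

7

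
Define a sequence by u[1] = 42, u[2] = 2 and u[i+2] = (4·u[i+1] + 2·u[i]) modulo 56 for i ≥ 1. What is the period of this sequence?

Listing terms: u[1] = 42; u[2] = 2; u[3] = 36; u[4] = 36; u[5] = 48; u[6] = 40; u[7] = 32; u[8] = 40; u[9] = 0; u[10] = 24; u[11] = 40; u[12] = 40; u[13] = 16; u[14] = 32; u[15] = 48; u[16] = 32; u[17] = 0; u[18] = 8; u[19] = 32; u[20] = 32; u[21] = 24; u[22] = 48; u[23] = 16; u[24] = 48; u[25] = 0; u[26] = 40; u[27] = 48; u[28] = 48; u[29] = 8; u[30] = 16; u[31] = 24; u[32] = 16; u[33] = 0; u[34] = 32; u[35] = 16; u[36] = 16; u[37] = 40; u[38] = 24; u[39] = 8; u[40] = 24; u[41] = 0; u[42] = 48; u[43] = 24; u[44] = 24; u[45] = 32; u[46] = 8; u[47] = 40; u[48] = 8; u[49] = 0; u[50] = 16; u[51] = 8; u[52] = 8; u[53] = 48; u[54] = 40.
Since (u[53], u[54]) = (u[5], u[6]) = (48, 40) (two consecutive terms determine the rest), the sequence is eventually periodic: after a pre-period of length 4 it cycles with period 48.

48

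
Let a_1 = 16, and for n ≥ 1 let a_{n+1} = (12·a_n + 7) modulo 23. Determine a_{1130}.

0

Listing terms: a_1 = 16, a_2 = 15, a_3 = 3, a_4 = 20, a_5 = 17, a_6 = 4, a_7 = 9, a_8 = 0, a_9 = 7, a_{10} = 22, a_{11} = 18, a_{12} = 16.
The sequence repeats with period 11.
(1130 - 1) mod 11 = 7, so a_{1130} = a_8 = 0.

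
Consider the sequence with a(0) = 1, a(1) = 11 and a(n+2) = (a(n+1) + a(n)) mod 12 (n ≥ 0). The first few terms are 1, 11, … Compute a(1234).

3

Computing terms: a(0) = 1,  a(1) = 11,  a(2) = 0,  a(3) = 11,  a(4) = 11,  a(5) = 10,  a(6) = 9,  a(7) = 7,  a(8) = 4,  a(9) = 11,  a(10) = 3,  a(11) = 2,  a(12) = 5,  a(13) = 7,  a(14) = 0,  a(15) = 7,  a(16) = 7,  a(17) = 2,  a(18) = 9,  a(19) = 11,  a(20) = 8,  a(21) = 7,  a(22) = 3,  a(23) = 10,  a(24) = 1,  a(25) = 11.
Since (a(24), a(25)) = (a(0), a(1)) = (1, 11) (two consecutive terms determine the rest), the sequence is periodic with period 24.
(1234 - 0) mod 24 = 10, so a(1234) = a(10) = 3.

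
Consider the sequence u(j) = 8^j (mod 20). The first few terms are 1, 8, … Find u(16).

16

u(0) = 1,  u(1) = 8,  u(2) = 4,  u(3) = 12,  u(4) = 16,  u(5) = 8.
Since u(5) = u(1) = 8, the sequence is eventually periodic: after a pre-period of length 1 it cycles with period 4.
For j ≥ 1, u(j) depends only on (j - 1) mod 4. (16 - 1) mod 4 = 3, so u(16) = u(4) = 16.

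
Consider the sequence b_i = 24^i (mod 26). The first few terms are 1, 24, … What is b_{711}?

Listing terms: b_0 = 1, b_1 = 24, b_2 = 4, b_3 = 18, b_4 = 16, b_5 = 20, b_6 = 12, b_7 = 2, b_8 = 22, b_9 = 8, b_{10} = 10, b_{11} = 6, b_{12} = 14, b_{13} = 24.
Since b_{13} = b_1 = 24, the sequence is eventually periodic: after a pre-period of length 1 it cycles with period 12.
For i ≥ 1, b_i depends only on (i - 1) mod 12. (711 - 1) mod 12 = 2, so b_{711} = b_3 = 18.

18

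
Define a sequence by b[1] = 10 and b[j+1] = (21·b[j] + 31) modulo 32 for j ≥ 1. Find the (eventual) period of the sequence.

32

We have b[1] = 10, b[2] = 17, b[3] = 4, b[4] = 19, b[5] = 14, b[6] = 5, b[7] = 8, b[8] = 7, b[9] = 18, b[10] = 25, b[11] = 12, b[12] = 27, b[13] = 22, b[14] = 13, b[15] = 16, b[16] = 15, b[17] = 26, b[18] = 1, b[19] = 20, b[20] = 3, b[21] = 30, b[22] = 21, b[23] = 24, b[24] = 23, b[25] = 2, b[26] = 9, b[27] = 28, b[28] = 11, b[29] = 6, b[30] = 29, b[31] = 0, b[32] = 31, b[33] = 10.
The sequence repeats with period 32.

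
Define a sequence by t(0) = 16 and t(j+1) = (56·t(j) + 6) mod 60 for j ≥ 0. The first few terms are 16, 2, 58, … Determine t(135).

We have t(0) = 16; t(1) = 2; t(2) = 58; t(3) = 14; t(4) = 10; t(5) = 26; t(6) = 22; t(7) = 38; t(8) = 34; t(9) = 50; t(10) = 46; t(11) = 2.
Since t(11) = t(1) = 2, the sequence is eventually periodic: after a pre-period of length 1 it cycles with period 10.
For j ≥ 1, t(j) depends only on (j - 1) mod 10. (135 - 1) mod 10 = 4, so t(135) = t(5) = 26.

26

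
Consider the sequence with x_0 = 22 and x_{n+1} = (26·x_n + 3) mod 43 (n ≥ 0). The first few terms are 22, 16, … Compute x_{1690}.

39

x_0 = 22, x_1 = 16, x_2 = 32, x_3 = 18, x_4 = 41, x_5 = 37, x_6 = 19, x_7 = 24, x_8 = 25, x_9 = 8, x_{10} = 39, x_{11} = 28, x_{12} = 0, x_{13} = 3, x_{14} = 38, x_{15} = 2, x_{16} = 12, x_{17} = 14, x_{18} = 23, x_{19} = 42, x_{20} = 20, x_{21} = 7, x_{22} = 13, x_{23} = 40, x_{24} = 11, x_{25} = 31, x_{26} = 35, x_{27} = 10, x_{28} = 5, x_{29} = 4, x_{30} = 21, x_{31} = 33, x_{32} = 1, x_{33} = 29, x_{34} = 26, x_{35} = 34, x_{36} = 27, x_{37} = 17, x_{38} = 15, x_{39} = 6, x_{40} = 30, x_{41} = 9, x_{42} = 22.
Since x_{42} = x_0 = 22, the sequence is periodic with period 42.
So x_{1690} = x_{0 + ((1690-0) mod 42)} = x_{10} = 39.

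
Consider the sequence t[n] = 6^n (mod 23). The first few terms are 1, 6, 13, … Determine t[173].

Computing terms: t[0] = 1,  t[1] = 6,  t[2] = 13,  t[3] = 9,  t[4] = 8,  t[5] = 2,  t[6] = 12,  t[7] = 3,  t[8] = 18,  t[9] = 16,  t[10] = 4,  t[11] = 1.
Since t[11] = t[0] = 1, the sequence is periodic with period 11.
(173 - 0) mod 11 = 8, so t[173] = t[8] = 18.

18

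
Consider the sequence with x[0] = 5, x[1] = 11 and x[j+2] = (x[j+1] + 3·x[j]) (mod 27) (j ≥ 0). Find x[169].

20

We have x[0] = 5; x[1] = 11; x[2] = 26; x[3] = 5; x[4] = 2; x[5] = 17; x[6] = 23; x[7] = 20; x[8] = 8; x[9] = 14; x[10] = 11; x[11] = 26.
Since (x[10], x[11]) = (x[1], x[2]) = (11, 26) (two consecutive terms determine the rest), the sequence is eventually periodic: after a pre-period of length 1 it cycles with period 9.
For j ≥ 1, x[j] depends only on (j - 1) mod 9. (169 - 1) mod 9 = 6, so x[169] = x[7] = 20.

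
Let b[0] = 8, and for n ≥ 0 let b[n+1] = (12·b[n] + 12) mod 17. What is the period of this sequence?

Listing terms: b[0] = 8, b[1] = 6, b[2] = 16, b[3] = 0, b[4] = 12, b[5] = 3, b[6] = 14, b[7] = 10, b[8] = 13, b[9] = 15, b[10] = 5, b[11] = 4, b[12] = 9, b[13] = 1, b[14] = 7, b[15] = 11, b[16] = 8.
The sequence repeats with period 16.

16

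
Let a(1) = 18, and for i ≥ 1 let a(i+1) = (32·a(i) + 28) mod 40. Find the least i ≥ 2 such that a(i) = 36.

Listing terms: a(1) = 18; a(2) = 4; a(3) = 36; a(4) = 20; a(5) = 28; a(6) = 4.
Since a(6) = a(2) = 4, the sequence is eventually periodic: after a pre-period of length 1 it cycles with period 4.
The value 36 first appears (with i ≥ 2) at a(3).

3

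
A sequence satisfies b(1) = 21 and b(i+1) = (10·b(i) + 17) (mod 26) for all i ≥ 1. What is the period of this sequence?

6

Listing terms: b(1) = 21,  b(2) = 19,  b(3) = 25,  b(4) = 7,  b(5) = 9,  b(6) = 3,  b(7) = 21.
Since b(7) = b(1) = 21, the sequence is periodic with period 6.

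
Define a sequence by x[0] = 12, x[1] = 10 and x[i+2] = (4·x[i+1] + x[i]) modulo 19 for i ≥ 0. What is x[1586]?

14

We have x[0] = 12; x[1] = 10; x[2] = 14; x[3] = 9; x[4] = 12; x[5] = 0; x[6] = 12; x[7] = 10.
The sequence repeats with period 6.
So x[1586] = x[0 + ((1586-0) mod 6)] = x[2] = 14.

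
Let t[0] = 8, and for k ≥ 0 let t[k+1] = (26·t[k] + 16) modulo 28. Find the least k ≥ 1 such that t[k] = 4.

5

Listing terms: t[0] = 8,  t[1] = 0,  t[2] = 16,  t[3] = 12,  t[4] = 20,  t[5] = 4,  t[6] = 8.
Since t[6] = t[0] = 8, the sequence is periodic with period 6.
The value 4 first appears (with k ≥ 1) at t[5].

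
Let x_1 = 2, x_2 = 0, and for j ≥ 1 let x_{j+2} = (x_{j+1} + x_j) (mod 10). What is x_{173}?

Computing terms: x_1 = 2,  x_2 = 0,  x_3 = 2,  x_4 = 2,  x_5 = 4,  x_6 = 6,  x_7 = 0,  x_8 = 6,  x_9 = 6,  x_{10} = 2,  x_{11} = 8,  x_{12} = 0,  x_{13} = 8,  x_{14} = 8,  x_{15} = 6,  x_{16} = 4,  x_{17} = 0,  x_{18} = 4,  x_{19} = 4,  x_{20} = 8,  x_{21} = 2,  x_{22} = 0.
Since (x_{21}, x_{22}) = (x_1, x_2) = (2, 0) (two consecutive terms determine the rest), the sequence is periodic with period 20.
(173 - 1) mod 20 = 12, so x_{173} = x_{13} = 8.

8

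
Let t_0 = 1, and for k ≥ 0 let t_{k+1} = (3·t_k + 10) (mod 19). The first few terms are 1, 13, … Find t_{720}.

1

We have t_0 = 1,  t_1 = 13,  t_2 = 11,  t_3 = 5,  t_4 = 6,  t_5 = 9,  t_6 = 18,  t_7 = 7,  t_8 = 12,  t_9 = 8,  t_{10} = 15,  t_{11} = 17,  t_{12} = 4,  t_{13} = 3,  t_{14} = 0,  t_{15} = 10,  t_{16} = 2,  t_{17} = 16,  t_{18} = 1.
Since t_{18} = t_0 = 1, the sequence is periodic with period 18.
(720 - 0) mod 18 = 0, so t_{720} = t_0 = 1.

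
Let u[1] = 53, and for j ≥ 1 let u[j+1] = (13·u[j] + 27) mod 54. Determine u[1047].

Listing terms: u[1] = 53, u[2] = 14, u[3] = 47, u[4] = 44, u[5] = 5, u[6] = 38, u[7] = 35, u[8] = 50, u[9] = 29, u[10] = 26, u[11] = 41, u[12] = 20, u[13] = 17, u[14] = 32, u[15] = 11, u[16] = 8, u[17] = 23, u[18] = 2, u[19] = 53.
Since u[19] = u[1] = 53, the sequence is periodic with period 18.
(1047 - 1) mod 18 = 2, so u[1047] = u[3] = 47.

47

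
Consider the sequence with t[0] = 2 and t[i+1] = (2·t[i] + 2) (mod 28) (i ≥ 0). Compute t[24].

t[0] = 2, t[1] = 6, t[2] = 14, t[3] = 2.
Since t[3] = t[0] = 2, the sequence is periodic with period 3.
(24 - 0) mod 3 = 0, so t[24] = t[0] = 2.

2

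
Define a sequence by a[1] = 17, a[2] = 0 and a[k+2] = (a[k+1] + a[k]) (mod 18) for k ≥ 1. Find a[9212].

8

We have a[1] = 17; a[2] = 0; a[3] = 17; a[4] = 17; a[5] = 16; a[6] = 15; a[7] = 13; a[8] = 10; a[9] = 5; a[10] = 15; a[11] = 2; a[12] = 17; a[13] = 1; a[14] = 0; a[15] = 1; a[16] = 1; a[17] = 2; a[18] = 3; a[19] = 5; a[20] = 8; a[21] = 13; a[22] = 3; a[23] = 16; a[24] = 1; a[25] = 17; a[26] = 0.
The sequence repeats with period 24.
(9212 - 1) mod 24 = 19, so a[9212] = a[20] = 8.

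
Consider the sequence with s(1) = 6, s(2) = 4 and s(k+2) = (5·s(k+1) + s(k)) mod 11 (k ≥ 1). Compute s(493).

s(1) = 6,  s(2) = 4,  s(3) = 4,  s(4) = 2,  s(5) = 3,  s(6) = 6,  s(7) = 0,  s(8) = 6,  s(9) = 8,  s(10) = 2,  s(11) = 7,  s(12) = 4,  s(13) = 5,  s(14) = 7,  s(15) = 7,  s(16) = 9,  s(17) = 8,  s(18) = 5,  s(19) = 0,  s(20) = 5,  s(21) = 3,  s(22) = 9,  s(23) = 4,  s(24) = 7,  s(25) = 6,  s(26) = 4.
The sequence repeats with period 24.
So s(493) = s(1 + ((493-1) mod 24)) = s(13) = 5.

5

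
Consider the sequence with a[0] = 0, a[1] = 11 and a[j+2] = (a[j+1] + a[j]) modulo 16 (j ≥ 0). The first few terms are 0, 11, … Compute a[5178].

Listing terms: a[0] = 0,  a[1] = 11,  a[2] = 11,  a[3] = 6,  a[4] = 1,  a[5] = 7,  a[6] = 8,  a[7] = 15,  a[8] = 7,  a[9] = 6,  a[10] = 13,  a[11] = 3,  a[12] = 0,  a[13] = 3,  a[14] = 3,  a[15] = 6,  a[16] = 9,  a[17] = 15,  a[18] = 8,  a[19] = 7,  a[20] = 15,  a[21] = 6,  a[22] = 5,  a[23] = 11,  a[24] = 0,  a[25] = 11.
The sequence repeats with period 24.
So a[5178] = a[0 + ((5178-0) mod 24)] = a[18] = 8.

8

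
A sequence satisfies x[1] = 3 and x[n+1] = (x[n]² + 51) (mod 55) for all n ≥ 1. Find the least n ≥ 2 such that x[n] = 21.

3

Listing terms: x[1] = 3; x[2] = 5; x[3] = 21; x[4] = 52; x[5] = 5.
Since x[5] = x[2] = 5, the sequence is eventually periodic: after a pre-period of length 1 it cycles with period 3.
The value 21 first appears (with n ≥ 2) at x[3].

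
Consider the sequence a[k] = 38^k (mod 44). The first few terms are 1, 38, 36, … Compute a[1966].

Computing terms: a[0] = 1, a[1] = 38, a[2] = 36, a[3] = 4, a[4] = 20, a[5] = 12, a[6] = 16, a[7] = 36.
Since a[7] = a[2] = 36, the sequence is eventually periodic: after a pre-period of length 2 it cycles with period 5.
For k ≥ 2, a[k] depends only on (k - 2) mod 5. (1966 - 2) mod 5 = 4, so a[1966] = a[6] = 16.

16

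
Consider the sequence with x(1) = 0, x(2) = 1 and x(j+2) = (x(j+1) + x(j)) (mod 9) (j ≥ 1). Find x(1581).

6

Listing terms: x(1) = 0, x(2) = 1, x(3) = 1, x(4) = 2, x(5) = 3, x(6) = 5, x(7) = 8, x(8) = 4, x(9) = 3, x(10) = 7, x(11) = 1, x(12) = 8, x(13) = 0, x(14) = 8, x(15) = 8, x(16) = 7, x(17) = 6, x(18) = 4, x(19) = 1, x(20) = 5, x(21) = 6, x(22) = 2, x(23) = 8, x(24) = 1, x(25) = 0, x(26) = 1.
Since (x(25), x(26)) = (x(1), x(2)) = (0, 1) (two consecutive terms determine the rest), the sequence is periodic with period 24.
(1581 - 1) mod 24 = 20, so x(1581) = x(21) = 6.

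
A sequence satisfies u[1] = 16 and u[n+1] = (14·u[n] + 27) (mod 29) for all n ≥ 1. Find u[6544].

27

Computing terms: u[1] = 16; u[2] = 19; u[3] = 3; u[4] = 11; u[5] = 7; u[6] = 9; u[7] = 8; u[8] = 23; u[9] = 1; u[10] = 12; u[11] = 21; u[12] = 2; u[13] = 26; u[14] = 14; u[15] = 20; u[16] = 17; u[17] = 4; u[18] = 25; u[19] = 0; u[20] = 27; u[21] = 28; u[22] = 13; u[23] = 6; u[24] = 24; u[25] = 15; u[26] = 5; u[27] = 10; u[28] = 22; u[29] = 16.
Since u[29] = u[1] = 16, the sequence is periodic with period 28.
So u[6544] = u[1 + ((6544-1) mod 28)] = u[20] = 27.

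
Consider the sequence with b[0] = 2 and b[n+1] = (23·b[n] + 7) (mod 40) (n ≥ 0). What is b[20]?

2

Listing terms: b[0] = 2,  b[1] = 13,  b[2] = 26,  b[3] = 5,  b[4] = 2.
The sequence repeats with period 4.
(20 - 0) mod 4 = 0, so b[20] = b[0] = 2.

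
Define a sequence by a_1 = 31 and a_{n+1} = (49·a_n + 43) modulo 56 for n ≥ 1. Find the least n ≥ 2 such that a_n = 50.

2

We have a_1 = 31; a_2 = 50; a_3 = 29; a_4 = 8; a_5 = 43; a_6 = 22; a_7 = 1; a_8 = 36; a_9 = 15; a_{10} = 50.
Since a_{10} = a_2 = 50, the sequence is eventually periodic: after a pre-period of length 1 it cycles with period 8.
The value 50 first appears (with n ≥ 2) at a_2.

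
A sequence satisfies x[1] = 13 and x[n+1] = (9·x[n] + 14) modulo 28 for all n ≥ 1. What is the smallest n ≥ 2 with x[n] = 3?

6

x[1] = 13; x[2] = 19; x[3] = 17; x[4] = 27; x[5] = 5; x[6] = 3; x[7] = 13.
Since x[7] = x[1] = 13, the sequence is periodic with period 6.
The value 3 first appears (with n ≥ 2) at x[6].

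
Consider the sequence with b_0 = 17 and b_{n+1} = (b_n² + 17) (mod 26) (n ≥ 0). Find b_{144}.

We have b_0 = 17; b_1 = 20; b_2 = 1; b_3 = 18; b_4 = 3; b_5 = 0; b_6 = 17.
Since b_6 = b_0 = 17, the sequence is periodic with period 6.
(144 - 0) mod 6 = 0, so b_{144} = b_0 = 17.

17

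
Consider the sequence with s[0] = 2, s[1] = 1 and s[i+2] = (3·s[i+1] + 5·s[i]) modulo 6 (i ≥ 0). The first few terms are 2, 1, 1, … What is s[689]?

We have s[0] = 2,  s[1] = 1,  s[2] = 1,  s[3] = 2,  s[4] = 5,  s[5] = 1,  s[6] = 4,  s[7] = 5,  s[8] = 5,  s[9] = 4,  s[10] = 1,  s[11] = 5,  s[12] = 2,  s[13] = 1.
Since (s[12], s[13]) = (s[0], s[1]) = (2, 1) (two consecutive terms determine the rest), the sequence is periodic with period 12.
So s[689] = s[0 + ((689-0) mod 12)] = s[5] = 1.

1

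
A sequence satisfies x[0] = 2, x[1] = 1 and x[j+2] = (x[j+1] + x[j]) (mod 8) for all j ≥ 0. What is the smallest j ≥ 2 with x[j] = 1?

13

We have x[0] = 2,  x[1] = 1,  x[2] = 3,  x[3] = 4,  x[4] = 7,  x[5] = 3,  x[6] = 2,  x[7] = 5,  x[8] = 7,  x[9] = 4,  x[10] = 3,  x[11] = 7,  x[12] = 2,  x[13] = 1.
The sequence repeats with period 12.
The value 1 next appears (with j ≥ 2) at x[13].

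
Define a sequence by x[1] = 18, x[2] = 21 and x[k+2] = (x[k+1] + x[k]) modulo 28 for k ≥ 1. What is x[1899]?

3

x[1] = 18, x[2] = 21, x[3] = 11, x[4] = 4, x[5] = 15, x[6] = 19, x[7] = 6, x[8] = 25, x[9] = 3, x[10] = 0, x[11] = 3, x[12] = 3, x[13] = 6, x[14] = 9, x[15] = 15, x[16] = 24, x[17] = 11, x[18] = 7, x[19] = 18, x[20] = 25, x[21] = 15, x[22] = 12, x[23] = 27, x[24] = 11, x[25] = 10, x[26] = 21, x[27] = 3, x[28] = 24, x[29] = 27, x[30] = 23, x[31] = 22, x[32] = 17, x[33] = 11, x[34] = 0, x[35] = 11, x[36] = 11, x[37] = 22, x[38] = 5, x[39] = 27, x[40] = 4, x[41] = 3, x[42] = 7, x[43] = 10, x[44] = 17, x[45] = 27, x[46] = 16, x[47] = 15, x[48] = 3, x[49] = 18, x[50] = 21.
Since (x[49], x[50]) = (x[1], x[2]) = (18, 21) (two consecutive terms determine the rest), the sequence is periodic with period 48.
(1899 - 1) mod 48 = 26, so x[1899] = x[27] = 3.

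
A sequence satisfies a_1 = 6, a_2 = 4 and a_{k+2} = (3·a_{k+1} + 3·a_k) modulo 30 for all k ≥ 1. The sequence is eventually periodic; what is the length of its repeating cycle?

Listing terms: a_1 = 6; a_2 = 4; a_3 = 0; a_4 = 12; a_5 = 6; a_6 = 24; a_7 = 0; a_8 = 12.
Since (a_7, a_8) = (a_3, a_4) = (0, 12) (two consecutive terms determine the rest), the sequence is eventually periodic: after a pre-period of length 2 it cycles with period 4.

4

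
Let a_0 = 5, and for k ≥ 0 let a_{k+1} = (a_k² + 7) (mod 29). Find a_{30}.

Listing terms: a_0 = 5, a_1 = 3, a_2 = 16, a_3 = 2, a_4 = 11, a_5 = 12, a_6 = 6, a_7 = 14, a_8 = 0, a_9 = 7, a_{10} = 27, a_{11} = 11.
Since a_{11} = a_4 = 11, the sequence is eventually periodic: after a pre-period of length 4 it cycles with period 7.
For k ≥ 4, a_k depends only on (k - 4) mod 7. (30 - 4) mod 7 = 5, so a_{30} = a_9 = 7.

7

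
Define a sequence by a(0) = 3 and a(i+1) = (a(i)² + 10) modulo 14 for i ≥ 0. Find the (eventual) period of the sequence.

We have a(0) = 3; a(1) = 5; a(2) = 7; a(3) = 3.
The sequence repeats with period 3.

3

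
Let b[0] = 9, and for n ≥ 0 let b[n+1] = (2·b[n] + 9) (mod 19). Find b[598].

Computing terms: b[0] = 9; b[1] = 8; b[2] = 6; b[3] = 2; b[4] = 13; b[5] = 16; b[6] = 3; b[7] = 15; b[8] = 1; b[9] = 11; b[10] = 12; b[11] = 14; b[12] = 18; b[13] = 7; b[14] = 4; b[15] = 17; b[16] = 5; b[17] = 0; b[18] = 9.
Since b[18] = b[0] = 9, the sequence is periodic with period 18.
(598 - 0) mod 18 = 4, so b[598] = b[4] = 13.

13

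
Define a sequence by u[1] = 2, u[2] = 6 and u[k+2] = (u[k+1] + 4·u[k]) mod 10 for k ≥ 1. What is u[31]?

Computing terms: u[1] = 2, u[2] = 6, u[3] = 4, u[4] = 8, u[5] = 4, u[6] = 6, u[7] = 2, u[8] = 6.
The sequence repeats with period 6.
So u[31] = u[1 + ((31-1) mod 6)] = u[1] = 2.

2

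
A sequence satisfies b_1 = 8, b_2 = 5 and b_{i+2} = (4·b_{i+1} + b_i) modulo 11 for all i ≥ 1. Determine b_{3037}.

1

b_1 = 8,  b_2 = 5,  b_3 = 6,  b_4 = 7,  b_5 = 1,  b_6 = 0,  b_7 = 1,  b_8 = 4,  b_9 = 6,  b_{10} = 6,  b_{11} = 8,  b_{12} = 5.
Since (b_{11}, b_{12}) = (b_1, b_2) = (8, 5) (two consecutive terms determine the rest), the sequence is periodic with period 10.
So b_{3037} = b_{1 + ((3037-1) mod 10)} = b_7 = 1.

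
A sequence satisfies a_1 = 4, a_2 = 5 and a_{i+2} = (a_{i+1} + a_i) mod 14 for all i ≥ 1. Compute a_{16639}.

Listing terms: a_1 = 4; a_2 = 5; a_3 = 9; a_4 = 0; a_5 = 9; a_6 = 9; a_7 = 4; a_8 = 13; a_9 = 3; a_{10} = 2; a_{11} = 5; a_{12} = 7; a_{13} = 12; a_{14} = 5; a_{15} = 3; a_{16} = 8; a_{17} = 11; a_{18} = 5; a_{19} = 2; a_{20} = 7; a_{21} = 9; a_{22} = 2; a_{23} = 11; a_{24} = 13; a_{25} = 10; a_{26} = 9; a_{27} = 5; a_{28} = 0; a_{29} = 5; a_{30} = 5; a_{31} = 10; a_{32} = 1; a_{33} = 11; a_{34} = 12; a_{35} = 9; a_{36} = 7; a_{37} = 2; a_{38} = 9; a_{39} = 11; a_{40} = 6; a_{41} = 3; a_{42} = 9; a_{43} = 12; a_{44} = 7; a_{45} = 5; a_{46} = 12; a_{47} = 3; a_{48} = 1; a_{49} = 4; a_{50} = 5.
Since (a_{49}, a_{50}) = (a_1, a_2) = (4, 5) (two consecutive terms determine the rest), the sequence is periodic with period 48.
So a_{16639} = a_{1 + ((16639-1) mod 48)} = a_{31} = 10.

10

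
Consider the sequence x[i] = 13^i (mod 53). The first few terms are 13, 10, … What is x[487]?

46

Computing terms: x[1] = 13, x[2] = 10, x[3] = 24, x[4] = 47, x[5] = 28, x[6] = 46, x[7] = 15, x[8] = 36, x[9] = 44, x[10] = 42, x[11] = 16, x[12] = 49, x[13] = 1, x[14] = 13.
Since x[14] = x[1] = 13, the sequence is periodic with period 13.
So x[487] = x[1 + ((487-1) mod 13)] = x[6] = 46.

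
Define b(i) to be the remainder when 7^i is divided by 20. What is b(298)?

9

Computing terms: b(1) = 7,  b(2) = 9,  b(3) = 3,  b(4) = 1,  b(5) = 7.
The sequence repeats with period 4.
(298 - 1) mod 4 = 1, so b(298) = b(2) = 9.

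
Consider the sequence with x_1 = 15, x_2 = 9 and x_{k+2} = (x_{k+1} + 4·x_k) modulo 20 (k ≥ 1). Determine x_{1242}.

Computing terms: x_1 = 15, x_2 = 9, x_3 = 9, x_4 = 5, x_5 = 1, x_6 = 1, x_7 = 5, x_8 = 9, x_9 = 9.
Since (x_8, x_9) = (x_2, x_3) = (9, 9) (two consecutive terms determine the rest), the sequence is eventually periodic: after a pre-period of length 1 it cycles with period 6.
For k ≥ 2, x_k depends only on (k - 2) mod 6. (1242 - 2) mod 6 = 4, so x_{1242} = x_6 = 1.

1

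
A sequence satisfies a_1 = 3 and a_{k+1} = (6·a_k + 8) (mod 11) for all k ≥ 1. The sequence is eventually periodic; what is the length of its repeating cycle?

Computing terms: a_1 = 3; a_2 = 4; a_3 = 10; a_4 = 2; a_5 = 9; a_6 = 7; a_7 = 6; a_8 = 0; a_9 = 8; a_{10} = 1; a_{11} = 3.
Since a_{11} = a_1 = 3, the sequence is periodic with period 10.

10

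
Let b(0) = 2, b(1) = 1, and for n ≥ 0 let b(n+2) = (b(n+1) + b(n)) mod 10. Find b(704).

We have b(0) = 2; b(1) = 1; b(2) = 3; b(3) = 4; b(4) = 7; b(5) = 1; b(6) = 8; b(7) = 9; b(8) = 7; b(9) = 6; b(10) = 3; b(11) = 9; b(12) = 2; b(13) = 1.
Since (b(12), b(13)) = (b(0), b(1)) = (2, 1) (two consecutive terms determine the rest), the sequence is periodic with period 12.
(704 - 0) mod 12 = 8, so b(704) = b(8) = 7.

7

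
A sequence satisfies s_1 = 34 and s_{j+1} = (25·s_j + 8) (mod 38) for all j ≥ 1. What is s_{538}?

Listing terms: s_1 = 34; s_2 = 22; s_3 = 26; s_4 = 12; s_5 = 4; s_6 = 32; s_7 = 10; s_8 = 30; s_9 = 36; s_{10} = 34.
Since s_{10} = s_1 = 34, the sequence is periodic with period 9.
(538 - 1) mod 9 = 6, so s_{538} = s_7 = 10.

10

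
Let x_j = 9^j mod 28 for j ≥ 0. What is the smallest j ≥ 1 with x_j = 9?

We have x_0 = 1; x_1 = 9; x_2 = 25; x_3 = 1.
The sequence repeats with period 3.
The value 9 first appears (with j ≥ 1) at x_1.

1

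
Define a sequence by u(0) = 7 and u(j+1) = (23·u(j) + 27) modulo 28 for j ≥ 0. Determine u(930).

7

u(0) = 7; u(1) = 20; u(2) = 11; u(3) = 0; u(4) = 27; u(5) = 4; u(6) = 7.
The sequence repeats with period 6.
(930 - 0) mod 6 = 0, so u(930) = u(0) = 7.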